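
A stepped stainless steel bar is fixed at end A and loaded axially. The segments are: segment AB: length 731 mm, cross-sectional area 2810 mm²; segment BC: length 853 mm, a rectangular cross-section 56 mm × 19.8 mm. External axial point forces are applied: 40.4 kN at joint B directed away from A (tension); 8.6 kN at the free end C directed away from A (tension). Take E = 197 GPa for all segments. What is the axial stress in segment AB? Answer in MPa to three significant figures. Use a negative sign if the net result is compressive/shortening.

17.4 MPa

Internal axial forces (sectioning from the free end, tension +): N_BC = 8.6 kN, N_AB = 49 kN.
σ_AB = N_AB/A_AB = 49000/2810 = 17.44 MPa.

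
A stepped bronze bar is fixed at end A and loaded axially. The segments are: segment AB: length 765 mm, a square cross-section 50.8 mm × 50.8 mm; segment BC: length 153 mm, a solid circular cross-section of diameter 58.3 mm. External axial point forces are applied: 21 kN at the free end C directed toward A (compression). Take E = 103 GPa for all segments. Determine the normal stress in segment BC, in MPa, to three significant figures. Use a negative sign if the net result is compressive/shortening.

-7.87 MPa

Internal axial forces (sectioning from the free end, tension +): N_BC = -21 kN, N_AB = -21 kN.
A_BC = 2669 mm².
σ_BC = N_BC/A_BC = -21000/2669 = -7.867 MPa.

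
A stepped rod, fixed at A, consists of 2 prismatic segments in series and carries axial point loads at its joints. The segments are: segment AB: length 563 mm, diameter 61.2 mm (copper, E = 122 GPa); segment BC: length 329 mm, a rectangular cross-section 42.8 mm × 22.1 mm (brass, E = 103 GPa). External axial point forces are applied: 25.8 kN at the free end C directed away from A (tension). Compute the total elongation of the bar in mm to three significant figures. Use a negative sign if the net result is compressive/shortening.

0.128 mm

Internal axial forces (sectioning from the free end, tension +): N_BC = 25.8 kN, N_AB = 25.8 kN.
A_AB = 2942 mm².
A_BC = 945.9 mm².
δ_AB = 25800·563/(2942·122000) = 0.04047 mm
δ_BC = 25800·329/(945.9·103000) = 0.08712 mm
δ = Σδ_i = 0.1276 mm.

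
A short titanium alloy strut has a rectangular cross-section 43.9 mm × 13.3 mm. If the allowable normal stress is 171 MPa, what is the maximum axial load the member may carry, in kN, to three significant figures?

A = 583.9 mm².
P_max = σ_allow · A = 171 · 583.9 = 99840 N = 99.84 kN.

99.8 kN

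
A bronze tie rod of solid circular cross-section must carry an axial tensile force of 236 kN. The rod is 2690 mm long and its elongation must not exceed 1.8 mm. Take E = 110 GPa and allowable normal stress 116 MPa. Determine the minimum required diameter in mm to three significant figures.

Required area A ≥ P/σ_allow = 236000/116 = 2034 mm².
For a solid circular section, d ≥ √(4A/π) = 50.9 mm.
Elongation limit: A ≥ PL/(Eδ_allow) = 236000·2690/(110000·1.8) = 3206 mm² ⇒ d ≥ 63.89 mm.
The elongation limit governs.

63.9 mm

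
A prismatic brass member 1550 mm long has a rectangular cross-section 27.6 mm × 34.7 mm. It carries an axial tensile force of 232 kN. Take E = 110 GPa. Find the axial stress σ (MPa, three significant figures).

A = 957.7 mm².
σ = N/A = 232000/957.7 = 242.2 MPa.

242 MPa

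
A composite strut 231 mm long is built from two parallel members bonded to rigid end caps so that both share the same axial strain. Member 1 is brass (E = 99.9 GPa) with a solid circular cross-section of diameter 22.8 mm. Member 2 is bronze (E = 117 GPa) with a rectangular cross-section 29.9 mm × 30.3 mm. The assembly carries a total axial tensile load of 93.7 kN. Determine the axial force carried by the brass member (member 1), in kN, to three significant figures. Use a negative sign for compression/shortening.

26.0 kN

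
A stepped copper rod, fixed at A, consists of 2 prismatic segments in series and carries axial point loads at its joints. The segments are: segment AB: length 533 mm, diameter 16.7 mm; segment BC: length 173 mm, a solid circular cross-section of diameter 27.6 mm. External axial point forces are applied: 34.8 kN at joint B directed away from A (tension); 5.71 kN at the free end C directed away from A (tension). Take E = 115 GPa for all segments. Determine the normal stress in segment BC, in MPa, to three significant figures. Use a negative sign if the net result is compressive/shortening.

Internal axial forces (sectioning from the free end, tension +): N_BC = 5.71 kN, N_AB = 40.51 kN.
A_BC = 598.3 mm².
σ_BC = N_BC/A_BC = 5710/598.3 = 9.544 MPa.

9.54 MPa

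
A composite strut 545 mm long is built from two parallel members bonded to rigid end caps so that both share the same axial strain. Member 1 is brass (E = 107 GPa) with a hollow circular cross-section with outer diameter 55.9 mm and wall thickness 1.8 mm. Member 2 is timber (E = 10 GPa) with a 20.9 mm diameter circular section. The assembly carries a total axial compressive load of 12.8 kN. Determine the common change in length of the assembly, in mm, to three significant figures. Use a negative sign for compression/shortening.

-0.193 mm

A_1 = 305.9 mm².
A_2 = 343.1 mm².
Equal strain + equilibrium ⇒ each member carries load in proportion to AE: A₁E₁ = 32730000 N, A₂E₂ = 3431000 N, ΣAE = 36170000 N.
δ = PL/ΣAE = -12800·545/36170000 = -0.1929 mm.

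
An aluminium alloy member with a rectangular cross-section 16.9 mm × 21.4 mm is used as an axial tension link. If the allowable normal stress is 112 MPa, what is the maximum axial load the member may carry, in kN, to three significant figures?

A = 361.7 mm².
P_max = σ_allow · A = 112 · 361.7 = 40510 N = 40.51 kN.

40.5 kN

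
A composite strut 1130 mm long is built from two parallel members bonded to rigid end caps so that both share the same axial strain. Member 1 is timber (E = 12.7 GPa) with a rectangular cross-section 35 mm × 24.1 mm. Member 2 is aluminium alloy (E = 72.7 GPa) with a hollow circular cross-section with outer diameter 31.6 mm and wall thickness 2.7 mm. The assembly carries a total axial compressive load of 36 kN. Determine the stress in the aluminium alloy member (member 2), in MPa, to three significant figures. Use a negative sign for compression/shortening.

-91.7 MPa

A_1 = 843.5 mm².
A_2 = 245.1 mm².
Equal strain + equilibrium ⇒ each member carries load in proportion to AE: A₁E₁ = 10710000 N, A₂E₂ = 17820000 N, ΣAE = 28530000 N.
σ₂ = P·E₂/ΣAE = -36000·72700/28530000 = -91.72 MPa.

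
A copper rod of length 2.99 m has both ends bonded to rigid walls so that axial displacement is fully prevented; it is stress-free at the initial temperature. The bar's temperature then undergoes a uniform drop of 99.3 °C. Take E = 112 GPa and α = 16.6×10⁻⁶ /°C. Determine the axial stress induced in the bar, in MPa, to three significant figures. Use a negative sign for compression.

185 MPa

Free thermal expansion αLΔT = 16.6e-6 · 2990 · -99.3 = -4.929 mm.
The walls impose strain ε = −(-4.929)/2990 = 1.6484e-03; σ = Eε = 112000 · 1.6484e-03 = 184.6 MPa.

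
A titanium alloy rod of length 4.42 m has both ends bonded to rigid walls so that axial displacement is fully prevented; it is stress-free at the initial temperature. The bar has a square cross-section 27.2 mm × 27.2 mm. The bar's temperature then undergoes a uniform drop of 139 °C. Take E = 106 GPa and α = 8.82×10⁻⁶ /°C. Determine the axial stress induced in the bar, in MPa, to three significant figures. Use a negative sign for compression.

130 MPa

Free thermal expansion αLΔT = 8.82e-6 · 4420 · -139 = -5.419 mm.
The walls impose strain ε = −(-5.419)/4420 = 1.2260e-03; σ = Eε = 106000 · 1.2260e-03 = 130 MPa.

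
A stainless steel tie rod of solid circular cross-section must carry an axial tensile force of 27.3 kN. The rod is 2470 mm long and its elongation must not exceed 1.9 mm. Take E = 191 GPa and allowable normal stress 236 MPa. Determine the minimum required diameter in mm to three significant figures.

15.4 mm

Required area A ≥ P/σ_allow = 27300/236 = 115.7 mm².
For a solid circular section, d ≥ √(4A/π) = 12.14 mm.
Elongation limit: A ≥ PL/(Eδ_allow) = 27300·2470/(191000·1.9) = 185.8 mm² ⇒ d ≥ 15.38 mm.
The elongation limit governs.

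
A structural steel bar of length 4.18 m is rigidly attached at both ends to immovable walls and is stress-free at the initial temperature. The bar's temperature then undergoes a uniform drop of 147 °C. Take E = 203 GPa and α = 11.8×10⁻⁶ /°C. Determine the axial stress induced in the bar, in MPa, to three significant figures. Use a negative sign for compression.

352 MPa

Free thermal expansion αLΔT = 11.8e-6 · 4180 · -147 = -7.251 mm.
The walls impose strain ε = −(-7.251)/4180 = 1.7346e-03; σ = Eε = 203000 · 1.7346e-03 = 352.1 MPa.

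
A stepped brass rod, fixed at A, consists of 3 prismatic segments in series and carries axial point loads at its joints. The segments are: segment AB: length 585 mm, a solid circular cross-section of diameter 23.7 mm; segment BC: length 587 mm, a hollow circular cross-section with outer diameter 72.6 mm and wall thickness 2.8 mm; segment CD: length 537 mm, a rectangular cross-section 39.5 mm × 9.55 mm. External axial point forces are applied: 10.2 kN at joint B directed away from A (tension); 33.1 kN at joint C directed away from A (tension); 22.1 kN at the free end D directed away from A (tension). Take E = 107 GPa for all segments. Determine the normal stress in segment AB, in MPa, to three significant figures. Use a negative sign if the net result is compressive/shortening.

148 MPa

Internal axial forces (sectioning from the free end, tension +): N_CD = 22.1 kN, N_BC = 55.2 kN, N_AB = 65.4 kN.
A_AB = 441.2 mm².
σ_AB = N_AB/A_AB = 65400/441.2 = 148.2 MPa.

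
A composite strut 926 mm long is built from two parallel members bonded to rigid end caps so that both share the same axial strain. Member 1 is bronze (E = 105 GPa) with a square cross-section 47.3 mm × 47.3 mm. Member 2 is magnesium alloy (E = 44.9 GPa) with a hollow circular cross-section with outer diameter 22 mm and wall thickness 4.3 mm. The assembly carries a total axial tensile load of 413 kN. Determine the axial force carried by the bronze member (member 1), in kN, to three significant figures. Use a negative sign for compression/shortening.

A_1 = 2237 mm².
A_2 = 239.1 mm².
Equal strain + equilibrium ⇒ each member carries load in proportion to AE: A₁E₁ = 234900000 N, A₂E₂ = 10740000 N, ΣAE = 245700000 N.
F₁ = P·A₁E₁/ΣAE = 413000·234900000/245700000 = 395000 N.

395 kN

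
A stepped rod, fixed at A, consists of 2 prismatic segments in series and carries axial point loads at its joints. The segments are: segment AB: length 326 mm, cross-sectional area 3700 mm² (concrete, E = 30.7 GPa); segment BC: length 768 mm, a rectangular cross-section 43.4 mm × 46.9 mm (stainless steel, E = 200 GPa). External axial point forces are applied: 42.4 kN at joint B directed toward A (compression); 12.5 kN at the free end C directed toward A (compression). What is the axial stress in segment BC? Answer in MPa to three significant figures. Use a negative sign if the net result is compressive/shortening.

-6.14 MPa

Internal axial forces (sectioning from the free end, tension +): N_BC = -12.5 kN, N_AB = -54.9 kN.
A_BC = 2035 mm².
σ_BC = N_BC/A_BC = -12500/2035 = -6.141 MPa.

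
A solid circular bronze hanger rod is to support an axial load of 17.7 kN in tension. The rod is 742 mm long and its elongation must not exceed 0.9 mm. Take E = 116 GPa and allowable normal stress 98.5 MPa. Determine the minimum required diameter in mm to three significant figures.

15.1 mm

Required area A ≥ P/σ_allow = 17700/98.5 = 179.7 mm².
For a solid circular section, d ≥ √(4A/π) = 15.13 mm.
Elongation limit: A ≥ PL/(Eδ_allow) = 17700·742/(116000·0.9) = 125.8 mm² ⇒ d ≥ 12.66 mm.
The stress limit governs.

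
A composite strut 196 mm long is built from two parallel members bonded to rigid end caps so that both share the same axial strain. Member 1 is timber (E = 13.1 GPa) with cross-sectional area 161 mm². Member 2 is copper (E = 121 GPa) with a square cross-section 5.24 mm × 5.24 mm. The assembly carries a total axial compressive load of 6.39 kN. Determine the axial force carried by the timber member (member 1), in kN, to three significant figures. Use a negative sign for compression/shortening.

-2.48 kN

A_2 = 27.46 mm².
Equal strain + equilibrium ⇒ each member carries load in proportion to AE: A₁E₁ = 2109000 N, A₂E₂ = 3322000 N, ΣAE = 5431000 N.
F₁ = P·A₁E₁/ΣAE = -6390·2109000/5431000 = -2481 N.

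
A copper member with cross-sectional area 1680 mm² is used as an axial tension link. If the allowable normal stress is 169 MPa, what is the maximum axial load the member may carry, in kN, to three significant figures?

284 kN

P_max = σ_allow · A = 169 · 1680 = 283900 N = 283.9 kN.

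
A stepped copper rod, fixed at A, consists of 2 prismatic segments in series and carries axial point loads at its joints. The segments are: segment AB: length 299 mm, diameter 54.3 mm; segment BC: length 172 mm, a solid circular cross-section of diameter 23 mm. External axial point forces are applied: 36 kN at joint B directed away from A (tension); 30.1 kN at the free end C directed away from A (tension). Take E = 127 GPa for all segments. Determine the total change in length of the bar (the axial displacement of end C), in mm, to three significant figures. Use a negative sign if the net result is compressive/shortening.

0.165 mm

Internal axial forces (sectioning from the free end, tension +): N_BC = 30.1 kN, N_AB = 66.1 kN.
A_AB = 2316 mm².
A_BC = 415.5 mm².
δ_AB = 66100·299/(2316·127000) = 0.0672 mm
δ_BC = 30100·172/(415.5·127000) = 0.09812 mm
δ = Σδ_i = 0.1653 mm.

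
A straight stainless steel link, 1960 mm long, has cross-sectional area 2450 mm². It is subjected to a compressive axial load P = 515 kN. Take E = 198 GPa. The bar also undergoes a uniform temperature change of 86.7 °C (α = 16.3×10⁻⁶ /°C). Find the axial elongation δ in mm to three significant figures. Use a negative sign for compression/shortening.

δ_mech = NL/(AE) = -515000·1960/(2450·198000) = -2.081 mm.
δ_thermal = αLΔT = 16.3e-6·1960·86.7 = 2.77 mm.
δ = δ_mech + δ_thermal = 0.6891 mm.

0.689 mm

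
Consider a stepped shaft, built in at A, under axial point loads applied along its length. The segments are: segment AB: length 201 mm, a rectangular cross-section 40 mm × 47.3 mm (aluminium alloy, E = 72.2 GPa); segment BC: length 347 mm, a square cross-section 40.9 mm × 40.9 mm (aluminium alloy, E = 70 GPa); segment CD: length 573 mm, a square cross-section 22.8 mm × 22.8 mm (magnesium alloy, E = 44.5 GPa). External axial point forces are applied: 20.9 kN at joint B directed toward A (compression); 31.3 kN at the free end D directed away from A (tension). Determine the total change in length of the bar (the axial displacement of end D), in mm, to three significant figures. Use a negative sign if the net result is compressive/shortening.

Internal axial forces (sectioning from the free end, tension +): N_CD = 31.3 kN, N_BC = 31.3 kN, N_AB = 10.4 kN.
A_AB = 1892 mm².
A_BC = 1673 mm².
A_CD = 519.8 mm².
δ_AB = 10400·201/(1892·72200) = 0.0153 mm
δ_BC = 31300·347/(1673·70000) = 0.09275 mm
δ_CD = 31300·573/(519.8·44500) = 0.7753 mm
δ = Σδ_i = 0.8834 mm.

0.883 mm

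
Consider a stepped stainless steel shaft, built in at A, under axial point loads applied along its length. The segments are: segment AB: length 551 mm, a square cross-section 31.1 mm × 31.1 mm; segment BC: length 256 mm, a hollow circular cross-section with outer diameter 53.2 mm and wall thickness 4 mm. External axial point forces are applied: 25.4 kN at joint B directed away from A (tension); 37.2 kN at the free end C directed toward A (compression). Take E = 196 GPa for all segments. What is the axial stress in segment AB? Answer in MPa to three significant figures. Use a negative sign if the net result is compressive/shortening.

-12.2 MPa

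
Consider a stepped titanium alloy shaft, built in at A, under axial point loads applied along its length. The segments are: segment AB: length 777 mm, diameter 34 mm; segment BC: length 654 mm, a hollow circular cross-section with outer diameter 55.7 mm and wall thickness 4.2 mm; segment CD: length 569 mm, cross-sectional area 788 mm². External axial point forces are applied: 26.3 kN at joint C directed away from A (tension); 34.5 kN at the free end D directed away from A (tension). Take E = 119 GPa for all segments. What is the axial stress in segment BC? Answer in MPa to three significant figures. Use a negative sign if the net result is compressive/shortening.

Internal axial forces (sectioning from the free end, tension +): N_CD = 34.5 kN, N_BC = 60.8 kN, N_AB = 60.8 kN.
A_BC = 679.5 mm².
σ_BC = N_BC/A_BC = 60800/679.5 = 89.47 MPa.

89.5 MPa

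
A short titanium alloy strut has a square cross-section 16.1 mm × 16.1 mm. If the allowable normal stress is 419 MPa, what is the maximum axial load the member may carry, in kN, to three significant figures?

A = 259.2 mm².
P_max = σ_allow · A = 419 · 259.2 = 108600 N = 108.6 kN.

109 kN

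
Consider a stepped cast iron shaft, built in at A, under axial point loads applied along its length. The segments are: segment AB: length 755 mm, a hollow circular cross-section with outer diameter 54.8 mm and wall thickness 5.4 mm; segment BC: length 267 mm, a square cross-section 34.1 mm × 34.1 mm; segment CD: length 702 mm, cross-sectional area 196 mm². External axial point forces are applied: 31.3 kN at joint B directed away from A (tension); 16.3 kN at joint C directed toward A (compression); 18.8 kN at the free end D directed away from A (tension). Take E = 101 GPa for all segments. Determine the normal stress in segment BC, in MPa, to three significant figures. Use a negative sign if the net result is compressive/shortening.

Internal axial forces (sectioning from the free end, tension +): N_CD = 18.8 kN, N_BC = 2.5 kN, N_AB = 33.8 kN.
A_BC = 1163 mm².
σ_BC = N_BC/A_BC = 2500/1163 = 2.15 MPa.

2.15 MPa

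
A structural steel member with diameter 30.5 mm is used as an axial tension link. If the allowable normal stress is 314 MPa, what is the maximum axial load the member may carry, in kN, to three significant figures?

229 kN

A = 730.6 mm².
P_max = σ_allow · A = 314 · 730.6 = 229400 N = 229.4 kN.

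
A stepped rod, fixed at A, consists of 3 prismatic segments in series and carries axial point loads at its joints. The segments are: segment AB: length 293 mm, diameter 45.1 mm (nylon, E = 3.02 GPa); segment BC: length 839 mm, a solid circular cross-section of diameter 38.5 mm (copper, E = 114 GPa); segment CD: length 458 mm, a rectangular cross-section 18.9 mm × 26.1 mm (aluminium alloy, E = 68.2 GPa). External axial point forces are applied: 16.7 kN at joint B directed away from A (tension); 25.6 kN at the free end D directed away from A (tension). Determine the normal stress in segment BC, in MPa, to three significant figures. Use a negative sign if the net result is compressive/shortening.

22.0 MPa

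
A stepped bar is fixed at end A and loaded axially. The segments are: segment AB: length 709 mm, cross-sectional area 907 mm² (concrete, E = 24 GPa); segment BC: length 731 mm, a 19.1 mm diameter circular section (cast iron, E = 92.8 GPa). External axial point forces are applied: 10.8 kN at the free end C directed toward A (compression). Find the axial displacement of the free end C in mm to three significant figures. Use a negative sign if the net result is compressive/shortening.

Internal axial forces (sectioning from the free end, tension +): N_BC = -10.8 kN, N_AB = -10.8 kN.
A_BC = 286.5 mm².
δ_AB = -10800·709/(907·24000) = -0.3518 mm
δ_BC = -10800·731/(286.5·92800) = -0.2969 mm
δ = Σδ_i = -0.6487 mm.

-0.649 mm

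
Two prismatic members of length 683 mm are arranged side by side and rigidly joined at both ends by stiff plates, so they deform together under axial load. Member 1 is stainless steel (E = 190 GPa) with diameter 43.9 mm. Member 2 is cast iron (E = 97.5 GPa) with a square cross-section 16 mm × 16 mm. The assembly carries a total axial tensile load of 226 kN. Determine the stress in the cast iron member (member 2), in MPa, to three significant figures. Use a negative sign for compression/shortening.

A_1 = 1514 mm².
A_2 = 256 mm².
Equal strain + equilibrium ⇒ each member carries load in proportion to AE: A₁E₁ = 287600000 N, A₂E₂ = 24960000 N, ΣAE = 312500000 N.
σ₂ = P·E₂/ΣAE = 226000·97500/312500000 = 70.5 MPa.

70.5 MPa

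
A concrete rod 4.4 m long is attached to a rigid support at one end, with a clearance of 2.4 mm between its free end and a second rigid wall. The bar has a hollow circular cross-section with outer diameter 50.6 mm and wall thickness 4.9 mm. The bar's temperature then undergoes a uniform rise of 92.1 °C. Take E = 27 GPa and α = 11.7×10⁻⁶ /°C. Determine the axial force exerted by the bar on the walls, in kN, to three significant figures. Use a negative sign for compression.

-10.1 kN

Free thermal expansion αLΔT = 11.7e-6 · 4400 · 92.1 = 4.741 mm.
The walls engage after the gap closes; constrained expansion = 4.741 − 2.4 = 2.341 mm.
The walls impose strain ε = −(2.341)/4400 = -5.3212e-04; σ = Eε = 27000 · -5.3212e-04 = -14.37 MPa.
Wall reaction R = σ·A = -14.37·703.5 = -10110 N = -10.11 kN.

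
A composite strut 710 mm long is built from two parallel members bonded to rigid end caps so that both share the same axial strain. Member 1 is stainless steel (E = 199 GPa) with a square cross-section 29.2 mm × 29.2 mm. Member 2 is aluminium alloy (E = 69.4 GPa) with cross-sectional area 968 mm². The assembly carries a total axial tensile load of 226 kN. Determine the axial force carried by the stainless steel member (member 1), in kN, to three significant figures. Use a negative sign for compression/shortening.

A_1 = 852.6 mm².
Equal strain + equilibrium ⇒ each member carries load in proportion to AE: A₁E₁ = 169700000 N, A₂E₂ = 67180000 N, ΣAE = 236900000 N.
F₁ = P·A₁E₁/ΣAE = 226000·169700000/236900000 = 161900 N.

162 kN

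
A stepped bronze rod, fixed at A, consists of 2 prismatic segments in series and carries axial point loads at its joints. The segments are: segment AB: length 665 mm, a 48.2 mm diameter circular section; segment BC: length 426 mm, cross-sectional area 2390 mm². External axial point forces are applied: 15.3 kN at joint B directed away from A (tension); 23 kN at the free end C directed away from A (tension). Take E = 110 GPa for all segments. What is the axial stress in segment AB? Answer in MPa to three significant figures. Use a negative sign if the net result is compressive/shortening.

Internal axial forces (sectioning from the free end, tension +): N_BC = 23 kN, N_AB = 38.3 kN.
A_AB = 1825 mm².
σ_AB = N_AB/A_AB = 38300/1825 = 20.99 MPa.

21.0 MPa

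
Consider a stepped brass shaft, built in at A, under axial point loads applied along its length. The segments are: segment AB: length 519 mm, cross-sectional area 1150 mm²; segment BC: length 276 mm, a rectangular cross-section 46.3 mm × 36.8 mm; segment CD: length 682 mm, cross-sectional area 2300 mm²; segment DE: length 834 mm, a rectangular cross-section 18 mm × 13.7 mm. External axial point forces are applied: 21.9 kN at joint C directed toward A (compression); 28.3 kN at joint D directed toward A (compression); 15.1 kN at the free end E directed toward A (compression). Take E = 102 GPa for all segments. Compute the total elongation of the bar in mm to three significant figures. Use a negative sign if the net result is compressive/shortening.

-1.02 mm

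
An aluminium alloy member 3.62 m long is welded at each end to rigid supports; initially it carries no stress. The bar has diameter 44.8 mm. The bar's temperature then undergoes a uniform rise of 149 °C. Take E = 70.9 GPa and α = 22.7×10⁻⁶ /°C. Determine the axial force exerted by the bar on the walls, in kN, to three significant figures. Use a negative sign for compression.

-378 kN

Free thermal expansion αLΔT = 22.7e-6 · 3620 · 149 = 12.24 mm.
The walls impose strain ε = −(12.24)/3620 = -3.3823e-03; σ = Eε = 70900 · -3.3823e-03 = -239.8 MPa.
Wall reaction R = σ·A = -239.8·1576 = -378000 N = -378 kN.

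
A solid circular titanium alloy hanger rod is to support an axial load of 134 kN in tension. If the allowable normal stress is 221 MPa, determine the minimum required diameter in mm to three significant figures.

27.8 mm

Required area A ≥ P/σ_allow = 134000/221 = 606.3 mm².
For a solid circular section, d ≥ √(4A/π) = 27.79 mm.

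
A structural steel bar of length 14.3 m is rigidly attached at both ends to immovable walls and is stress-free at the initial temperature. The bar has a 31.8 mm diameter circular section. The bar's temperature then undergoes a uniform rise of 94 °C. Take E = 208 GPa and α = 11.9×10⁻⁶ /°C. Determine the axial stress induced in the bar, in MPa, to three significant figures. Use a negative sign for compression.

-233 MPa

Free thermal expansion αLΔT = 11.9e-6 · 14300 · 94 = 16 mm.
The walls impose strain ε = −(16)/14300 = -1.1186e-03; σ = Eε = 208000 · -1.1186e-03 = -232.7 MPa.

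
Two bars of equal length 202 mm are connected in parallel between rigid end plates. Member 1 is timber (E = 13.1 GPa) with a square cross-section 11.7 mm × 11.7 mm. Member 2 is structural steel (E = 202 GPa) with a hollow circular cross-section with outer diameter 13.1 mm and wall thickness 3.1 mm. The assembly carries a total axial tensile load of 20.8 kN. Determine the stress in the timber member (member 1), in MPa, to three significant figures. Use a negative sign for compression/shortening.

12.7 MPa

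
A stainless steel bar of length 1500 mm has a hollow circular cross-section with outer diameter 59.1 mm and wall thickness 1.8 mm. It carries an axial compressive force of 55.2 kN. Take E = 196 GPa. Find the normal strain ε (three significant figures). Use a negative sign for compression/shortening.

A = 324 mm².
σ = N/A = -170.4 MPa; ε = σ/E = -170.4/196000 = -8.692e-04.

-8.69e-04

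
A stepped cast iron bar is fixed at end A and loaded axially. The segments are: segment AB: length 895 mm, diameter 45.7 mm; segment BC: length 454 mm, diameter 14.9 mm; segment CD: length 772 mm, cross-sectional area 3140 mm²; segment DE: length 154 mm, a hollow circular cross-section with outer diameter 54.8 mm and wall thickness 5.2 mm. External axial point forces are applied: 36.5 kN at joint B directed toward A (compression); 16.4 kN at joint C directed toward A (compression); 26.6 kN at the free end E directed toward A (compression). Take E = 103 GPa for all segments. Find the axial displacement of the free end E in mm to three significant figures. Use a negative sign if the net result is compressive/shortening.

Internal axial forces (sectioning from the free end, tension +): N_DE = -26.6 kN, N_CD = -26.6 kN, N_BC = -43 kN, N_AB = -79.5 kN.
A_AB = 1640 mm².
A_BC = 174.4 mm².
A_DE = 810.3 mm².
δ_AB = -79500·895/(1640·103000) = -0.4211 mm
δ_BC = -43000·454/(174.4·103000) = -1.087 mm
δ_CD = -26600·772/(3140·103000) = -0.06349 mm
δ_DE = -26600·154/(810.3·103000) = -0.04908 mm
δ = Σδ_i = -1.621 mm.

-1.62 mm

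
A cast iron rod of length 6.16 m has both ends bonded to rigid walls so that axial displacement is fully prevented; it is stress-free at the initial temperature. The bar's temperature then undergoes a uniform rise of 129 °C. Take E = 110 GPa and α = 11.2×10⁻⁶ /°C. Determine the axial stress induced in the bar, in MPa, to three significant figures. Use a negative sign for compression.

Free thermal expansion αLΔT = 11.2e-6 · 6160 · 129 = 8.9 mm.
The walls impose strain ε = −(8.9)/6160 = -1.4448e-03; σ = Eε = 110000 · -1.4448e-03 = -158.9 MPa.

-159 MPa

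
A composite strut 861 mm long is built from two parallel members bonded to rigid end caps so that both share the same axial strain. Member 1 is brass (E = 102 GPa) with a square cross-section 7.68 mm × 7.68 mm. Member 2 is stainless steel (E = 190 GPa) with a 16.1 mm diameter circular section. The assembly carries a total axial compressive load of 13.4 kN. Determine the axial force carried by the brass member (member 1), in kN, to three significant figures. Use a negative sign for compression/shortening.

-1.80 kN

A_1 = 58.98 mm².
A_2 = 203.6 mm².
Equal strain + equilibrium ⇒ each member carries load in proportion to AE: A₁E₁ = 6016000 N, A₂E₂ = 38680000 N, ΣAE = 44700000 N.
F₁ = P·A₁E₁/ΣAE = -13400·6016000/44700000 = -1804 N.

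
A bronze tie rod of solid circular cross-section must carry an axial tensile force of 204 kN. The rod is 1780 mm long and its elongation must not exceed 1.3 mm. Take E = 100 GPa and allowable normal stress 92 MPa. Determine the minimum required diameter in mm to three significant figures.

Required area A ≥ P/σ_allow = 204000/92 = 2217 mm².
For a solid circular section, d ≥ √(4A/π) = 53.13 mm.
Elongation limit: A ≥ PL/(Eδ_allow) = 204000·1780/(100000·1.3) = 2793 mm² ⇒ d ≥ 59.64 mm.
The elongation limit governs.

59.6 mm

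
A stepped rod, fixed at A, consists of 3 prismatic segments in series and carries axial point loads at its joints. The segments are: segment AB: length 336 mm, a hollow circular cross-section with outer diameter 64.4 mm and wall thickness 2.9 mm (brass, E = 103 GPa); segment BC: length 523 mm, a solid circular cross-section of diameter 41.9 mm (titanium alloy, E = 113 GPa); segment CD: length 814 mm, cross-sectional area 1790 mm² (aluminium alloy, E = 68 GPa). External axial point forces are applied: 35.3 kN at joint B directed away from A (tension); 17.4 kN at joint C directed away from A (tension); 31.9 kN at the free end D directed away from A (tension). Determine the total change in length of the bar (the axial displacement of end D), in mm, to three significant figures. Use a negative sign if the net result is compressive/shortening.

Internal axial forces (sectioning from the free end, tension +): N_CD = 31.9 kN, N_BC = 49.3 kN, N_AB = 84.6 kN.
A_AB = 560.3 mm².
A_BC = 1379 mm².
δ_AB = 84600·336/(560.3·103000) = 0.4925 mm
δ_BC = 49300·523/(1379·113000) = 0.1655 mm
δ_CD = 31900·814/(1790·68000) = 0.2133 mm
δ = Σδ_i = 0.8714 mm.

0.871 mm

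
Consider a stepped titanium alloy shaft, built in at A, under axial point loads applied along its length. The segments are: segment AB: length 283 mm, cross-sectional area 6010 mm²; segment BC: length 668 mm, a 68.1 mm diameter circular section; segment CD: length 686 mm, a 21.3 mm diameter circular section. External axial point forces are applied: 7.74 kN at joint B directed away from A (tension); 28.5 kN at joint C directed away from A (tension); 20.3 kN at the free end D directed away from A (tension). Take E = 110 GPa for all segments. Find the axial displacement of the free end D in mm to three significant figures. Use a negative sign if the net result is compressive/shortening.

Internal axial forces (sectioning from the free end, tension +): N_CD = 20.3 kN, N_BC = 48.8 kN, N_AB = 56.54 kN.
A_BC = 3642 mm².
A_CD = 356.3 mm².
δ_AB = 56540·283/(6010·110000) = 0.0242 mm
δ_BC = 48800·668/(3642·110000) = 0.08136 mm
δ_CD = 20300·686/(356.3·110000) = 0.3553 mm
δ = Σδ_i = 0.4609 mm.

0.461 mm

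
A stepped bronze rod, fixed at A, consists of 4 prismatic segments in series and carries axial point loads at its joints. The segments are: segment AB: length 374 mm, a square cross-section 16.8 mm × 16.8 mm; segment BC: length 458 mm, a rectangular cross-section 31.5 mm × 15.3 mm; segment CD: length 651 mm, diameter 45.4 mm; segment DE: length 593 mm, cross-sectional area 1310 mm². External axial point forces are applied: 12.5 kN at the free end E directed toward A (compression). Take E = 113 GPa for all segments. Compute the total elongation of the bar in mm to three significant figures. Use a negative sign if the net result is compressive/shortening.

Internal axial forces (sectioning from the free end, tension +): N_DE = -12.5 kN, N_CD = -12.5 kN, N_BC = -12.5 kN, N_AB = -12.5 kN.
A_AB = 282.2 mm².
A_BC = 482 mm².
A_CD = 1619 mm².
δ_AB = -12500·374/(282.2·113000) = -0.1466 mm
δ_BC = -12500·458/(482·113000) = -0.1051 mm
δ_CD = -12500·651/(1619·113000) = -0.04448 mm
δ_DE = -12500·593/(1310·113000) = -0.05007 mm
δ = Σδ_i = -0.3463 mm.

-0.346 mm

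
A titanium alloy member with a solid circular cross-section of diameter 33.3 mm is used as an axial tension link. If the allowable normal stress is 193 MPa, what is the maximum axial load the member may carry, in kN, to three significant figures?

A = 870.9 mm².
P_max = σ_allow · A = 193 · 870.9 = 168100 N = 168.1 kN.

168 kN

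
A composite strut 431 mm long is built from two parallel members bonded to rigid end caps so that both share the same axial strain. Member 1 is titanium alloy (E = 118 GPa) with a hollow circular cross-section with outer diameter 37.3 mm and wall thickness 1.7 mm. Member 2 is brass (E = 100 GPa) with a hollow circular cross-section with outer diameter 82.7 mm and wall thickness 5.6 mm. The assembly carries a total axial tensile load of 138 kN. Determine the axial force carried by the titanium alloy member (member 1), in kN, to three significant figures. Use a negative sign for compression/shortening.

19.6 kN

A_1 = 190.1 mm².
A_2 = 1356 mm².
Equal strain + equilibrium ⇒ each member carries load in proportion to AE: A₁E₁ = 22440000 N, A₂E₂ = 135600000 N, ΣAE = 158100000 N.
F₁ = P·A₁E₁/ΣAE = 138000·22440000/158100000 = 19590 N.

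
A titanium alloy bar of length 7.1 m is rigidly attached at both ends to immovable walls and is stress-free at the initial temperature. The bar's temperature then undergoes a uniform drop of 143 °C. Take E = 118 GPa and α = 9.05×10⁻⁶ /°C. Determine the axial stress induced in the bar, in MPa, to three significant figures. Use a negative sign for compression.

153 MPa

Free thermal expansion αLΔT = 9.05e-6 · 7100 · -143 = -9.188 mm.
The walls impose strain ε = −(-9.188)/7100 = 1.2942e-03; σ = Eε = 118000 · 1.2942e-03 = 152.7 MPa.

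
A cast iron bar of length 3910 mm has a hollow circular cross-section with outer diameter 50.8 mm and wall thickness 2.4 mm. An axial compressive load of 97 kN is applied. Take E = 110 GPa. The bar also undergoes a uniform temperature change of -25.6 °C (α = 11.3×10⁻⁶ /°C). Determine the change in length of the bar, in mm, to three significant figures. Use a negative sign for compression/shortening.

-10.6 mm

A = 364.9 mm².
δ_mech = NL/(AE) = -97000·3910/(364.9·110000) = -9.448 mm.
δ_thermal = αLΔT = 11.3e-6·3910·-25.6 = -1.131 mm.
δ = δ_mech + δ_thermal = -10.58 mm.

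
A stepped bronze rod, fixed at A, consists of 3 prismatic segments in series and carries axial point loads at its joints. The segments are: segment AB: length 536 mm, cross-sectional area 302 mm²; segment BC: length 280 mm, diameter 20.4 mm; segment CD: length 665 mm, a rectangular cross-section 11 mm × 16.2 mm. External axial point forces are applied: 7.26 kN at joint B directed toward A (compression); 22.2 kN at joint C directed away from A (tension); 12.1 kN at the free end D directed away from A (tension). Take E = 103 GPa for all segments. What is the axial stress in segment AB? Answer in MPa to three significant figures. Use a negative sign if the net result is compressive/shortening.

Internal axial forces (sectioning from the free end, tension +): N_CD = 12.1 kN, N_BC = 34.3 kN, N_AB = 27.04 kN.
σ_AB = N_AB/A_AB = 27040/302 = 89.54 MPa.

89.5 MPa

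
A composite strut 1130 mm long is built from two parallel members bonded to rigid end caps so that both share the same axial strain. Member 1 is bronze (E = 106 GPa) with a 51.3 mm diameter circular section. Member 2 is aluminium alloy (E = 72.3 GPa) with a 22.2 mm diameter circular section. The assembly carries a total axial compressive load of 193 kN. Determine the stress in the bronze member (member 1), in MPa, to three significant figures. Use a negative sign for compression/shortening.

-82.8 MPa

A_1 = 2067 mm².
A_2 = 387.1 mm².
Equal strain + equilibrium ⇒ each member carries load in proportion to AE: A₁E₁ = 219100000 N, A₂E₂ = 27990000 N, ΣAE = 247100000 N.
σ₁ = P·E₁/ΣAE = -193000·106000/247100000 = -82.8 MPa.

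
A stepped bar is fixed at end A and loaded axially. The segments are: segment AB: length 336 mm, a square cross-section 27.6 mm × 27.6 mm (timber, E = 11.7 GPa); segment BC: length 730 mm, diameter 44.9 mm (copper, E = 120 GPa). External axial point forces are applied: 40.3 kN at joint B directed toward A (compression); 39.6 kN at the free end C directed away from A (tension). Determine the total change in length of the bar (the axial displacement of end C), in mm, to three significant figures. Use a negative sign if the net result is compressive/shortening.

Internal axial forces (sectioning from the free end, tension +): N_BC = 39.6 kN, N_AB = -0.7 kN.
A_AB = 761.8 mm².
A_BC = 1583 mm².
δ_AB = -700·336/(761.8·11700) = -0.02639 mm
δ_BC = 39600·730/(1583·120000) = 0.1521 mm
δ = Σδ_i = 0.1258 mm.

0.126 mm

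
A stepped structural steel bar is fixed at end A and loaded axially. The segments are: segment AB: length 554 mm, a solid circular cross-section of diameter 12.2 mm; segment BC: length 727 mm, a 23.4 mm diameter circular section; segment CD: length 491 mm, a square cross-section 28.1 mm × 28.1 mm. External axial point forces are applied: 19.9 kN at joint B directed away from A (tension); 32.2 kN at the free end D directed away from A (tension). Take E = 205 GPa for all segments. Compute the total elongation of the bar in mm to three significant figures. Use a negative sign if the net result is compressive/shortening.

Internal axial forces (sectioning from the free end, tension +): N_CD = 32.2 kN, N_BC = 32.2 kN, N_AB = 52.1 kN.
A_AB = 116.9 mm².
A_BC = 430.1 mm².
A_CD = 789.6 mm².
δ_AB = 52100·554/(116.9·205000) = 1.204 mm
δ_BC = 32200·727/(430.1·205000) = 0.2655 mm
δ_CD = 32200·491/(789.6·205000) = 0.09767 mm
δ = Σδ_i = 1.568 mm.

1.57 mm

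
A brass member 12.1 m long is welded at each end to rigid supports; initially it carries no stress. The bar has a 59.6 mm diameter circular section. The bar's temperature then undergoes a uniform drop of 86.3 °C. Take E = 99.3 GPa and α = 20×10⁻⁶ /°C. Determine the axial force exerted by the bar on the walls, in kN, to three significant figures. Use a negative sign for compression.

478 kN

Free thermal expansion αLΔT = 20e-6 · 12100 · -86.3 = -20.88 mm.
The walls impose strain ε = −(-20.88)/12100 = 1.7260e-03; σ = Eε = 99300 · 1.7260e-03 = 171.4 MPa.
Wall reaction R = σ·A = 171.4·2790 = 478200 N = 478.2 kN.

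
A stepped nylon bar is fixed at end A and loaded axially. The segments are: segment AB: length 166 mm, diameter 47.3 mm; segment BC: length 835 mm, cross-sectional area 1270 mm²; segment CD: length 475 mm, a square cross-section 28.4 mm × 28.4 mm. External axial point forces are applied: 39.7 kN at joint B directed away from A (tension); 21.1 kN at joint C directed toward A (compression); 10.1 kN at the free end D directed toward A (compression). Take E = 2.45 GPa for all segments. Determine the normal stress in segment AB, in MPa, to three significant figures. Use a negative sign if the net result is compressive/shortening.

Internal axial forces (sectioning from the free end, tension +): N_CD = -10.1 kN, N_BC = -31.2 kN, N_AB = 8.5 kN.
A_AB = 1757 mm².
σ_AB = N_AB/A_AB = 8500/1757 = 4.837 MPa.

4.84 MPa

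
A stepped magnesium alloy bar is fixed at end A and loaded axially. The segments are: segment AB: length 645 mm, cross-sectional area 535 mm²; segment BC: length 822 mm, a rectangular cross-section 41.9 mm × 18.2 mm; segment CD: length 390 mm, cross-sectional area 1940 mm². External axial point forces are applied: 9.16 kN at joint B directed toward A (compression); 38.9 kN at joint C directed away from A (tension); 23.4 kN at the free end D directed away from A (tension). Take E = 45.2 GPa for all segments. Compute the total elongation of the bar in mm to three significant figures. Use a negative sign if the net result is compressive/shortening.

Internal axial forces (sectioning from the free end, tension +): N_CD = 23.4 kN, N_BC = 62.3 kN, N_AB = 53.14 kN.
A_BC = 762.6 mm².
δ_AB = 53140·645/(535·45200) = 1.417 mm
δ_BC = 62300·822/(762.6·45200) = 1.486 mm
δ_CD = 23400·390/(1940·45200) = 0.1041 mm
δ = Σδ_i = 3.007 mm.

3.01 mm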